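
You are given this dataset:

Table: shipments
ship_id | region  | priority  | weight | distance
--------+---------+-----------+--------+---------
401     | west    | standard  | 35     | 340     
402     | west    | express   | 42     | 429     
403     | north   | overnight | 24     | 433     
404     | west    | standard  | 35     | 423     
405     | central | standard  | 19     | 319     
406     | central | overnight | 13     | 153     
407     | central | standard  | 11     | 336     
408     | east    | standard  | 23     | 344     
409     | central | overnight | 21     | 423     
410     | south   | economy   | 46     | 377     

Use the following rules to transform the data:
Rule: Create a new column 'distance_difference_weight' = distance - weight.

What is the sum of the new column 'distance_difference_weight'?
3308

Step 1: For each record, compute distance - weight
Example calculations:
  340 - 35 = 305
  429 - 42 = 387
  433 - 24 = 409
  ...
Step 2: Sum all derived values
Step 3: Total = 3308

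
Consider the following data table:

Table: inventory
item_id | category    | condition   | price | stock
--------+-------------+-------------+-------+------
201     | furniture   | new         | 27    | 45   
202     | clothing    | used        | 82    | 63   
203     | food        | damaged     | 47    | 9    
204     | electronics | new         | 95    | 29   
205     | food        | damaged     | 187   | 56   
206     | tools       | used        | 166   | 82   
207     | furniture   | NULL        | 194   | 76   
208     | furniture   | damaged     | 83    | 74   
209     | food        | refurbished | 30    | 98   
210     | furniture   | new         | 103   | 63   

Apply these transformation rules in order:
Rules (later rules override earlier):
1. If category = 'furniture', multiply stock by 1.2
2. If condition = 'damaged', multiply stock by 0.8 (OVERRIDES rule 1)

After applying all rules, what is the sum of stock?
604.0

Step 1: Rule 2 takes priority for records with condition = 'damaged'
  - 3 records: 139 × 0.8 = 111.2
Step 2: Rule 1 applies to remaining records with category = 'furniture'
  - 3 records: 184 × 1.2 = 220.8
Step 3: Other records unchanged: 272
Step 4: Final sum = 111.2 + 220.8 + 272 = 604.0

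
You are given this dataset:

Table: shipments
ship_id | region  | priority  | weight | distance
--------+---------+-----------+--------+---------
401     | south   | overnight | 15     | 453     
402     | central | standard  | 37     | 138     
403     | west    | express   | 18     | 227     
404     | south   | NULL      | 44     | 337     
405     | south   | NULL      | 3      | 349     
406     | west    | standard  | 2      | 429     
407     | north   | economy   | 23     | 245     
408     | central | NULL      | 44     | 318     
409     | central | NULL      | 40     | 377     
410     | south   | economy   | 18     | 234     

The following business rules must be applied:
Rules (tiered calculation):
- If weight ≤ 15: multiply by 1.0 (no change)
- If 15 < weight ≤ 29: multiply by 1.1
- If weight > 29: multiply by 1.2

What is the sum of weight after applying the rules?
282.9

Step 1: Tier 1 (weight ≤ 15): 3 records, sum = 20 × 1.0 = 20.0
Step 2: Tier 2 (15 < weight ≤ 29): 3 records, sum = 59 × 1.1 = 64.9
Step 3: Tier 3 (weight > 29): 4 records, sum = 165 × 1.2 = 198.0
Step 4: Final sum = 20.0 + 64.9 + 198.0 = 282.9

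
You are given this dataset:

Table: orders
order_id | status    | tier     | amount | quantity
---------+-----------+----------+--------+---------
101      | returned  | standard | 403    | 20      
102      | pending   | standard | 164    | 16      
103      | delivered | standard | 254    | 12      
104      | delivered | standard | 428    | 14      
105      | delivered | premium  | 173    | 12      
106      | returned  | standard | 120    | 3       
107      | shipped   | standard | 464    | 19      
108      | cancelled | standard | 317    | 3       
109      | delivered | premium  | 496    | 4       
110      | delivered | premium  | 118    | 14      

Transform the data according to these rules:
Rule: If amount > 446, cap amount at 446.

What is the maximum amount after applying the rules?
446

Step 1: Original maximum amount = 496
Step 2: Apply cap at 446
Step 3: 2 records had amount > 446 and were capped
Step 4: Maximum after transformation = 446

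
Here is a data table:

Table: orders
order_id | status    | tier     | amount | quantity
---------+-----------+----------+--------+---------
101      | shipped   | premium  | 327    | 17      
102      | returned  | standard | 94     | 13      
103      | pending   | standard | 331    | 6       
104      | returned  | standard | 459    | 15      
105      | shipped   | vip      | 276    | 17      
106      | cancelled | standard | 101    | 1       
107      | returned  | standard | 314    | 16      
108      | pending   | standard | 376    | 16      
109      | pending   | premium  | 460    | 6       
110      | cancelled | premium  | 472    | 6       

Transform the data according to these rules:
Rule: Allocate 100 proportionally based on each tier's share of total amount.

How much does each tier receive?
premium: 39.22, standard: 52.18, vip: 8.6

Step 1: Calculate total amount = 3210
Step 2: Calculate each tier's proportion:
  premium: 1259/3210 = 39.22% → 39.22
  standard: 1675/3210 = 52.18% → 52.18
  vip: 276/3210 = 8.60% → 8.6
Step 3: Verify: sum of allocations ≈ 100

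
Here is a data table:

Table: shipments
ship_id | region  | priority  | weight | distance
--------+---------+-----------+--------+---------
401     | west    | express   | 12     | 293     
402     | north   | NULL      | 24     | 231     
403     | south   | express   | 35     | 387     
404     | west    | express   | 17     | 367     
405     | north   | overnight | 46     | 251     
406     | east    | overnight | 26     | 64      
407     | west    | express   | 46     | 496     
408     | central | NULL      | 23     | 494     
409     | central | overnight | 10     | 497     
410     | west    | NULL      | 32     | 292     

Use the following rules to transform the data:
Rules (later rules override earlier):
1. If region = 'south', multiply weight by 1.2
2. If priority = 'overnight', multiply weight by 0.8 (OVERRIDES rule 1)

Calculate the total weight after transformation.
261.6

Step 1: Rule 2 takes priority for records with priority = 'overnight'
  - 3 records: 82 × 0.8 = 65.6
Step 2: Rule 1 applies to remaining records with region = 'south'
  - 1 records: 35 × 1.2 = 42.0
Step 3: Other records unchanged: 154
Step 4: Final sum = 65.6 + 42.0 + 154 = 261.6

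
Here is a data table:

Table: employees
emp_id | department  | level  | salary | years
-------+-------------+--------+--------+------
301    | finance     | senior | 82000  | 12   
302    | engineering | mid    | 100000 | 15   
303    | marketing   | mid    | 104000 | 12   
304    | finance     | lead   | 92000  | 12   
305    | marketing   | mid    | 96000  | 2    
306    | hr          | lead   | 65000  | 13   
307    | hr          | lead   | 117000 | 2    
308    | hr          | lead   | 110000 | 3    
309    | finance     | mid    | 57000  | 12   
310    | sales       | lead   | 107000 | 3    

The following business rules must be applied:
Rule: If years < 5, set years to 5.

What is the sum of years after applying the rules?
96

Step 1: 4 records have years < 5
Step 2: These records originally summed to 10
Step 3: After setting to minimum: 4 × 5 = 20
Step 4: Unaffected records sum: 76
Step 5: Final sum = 20 + 76 = 96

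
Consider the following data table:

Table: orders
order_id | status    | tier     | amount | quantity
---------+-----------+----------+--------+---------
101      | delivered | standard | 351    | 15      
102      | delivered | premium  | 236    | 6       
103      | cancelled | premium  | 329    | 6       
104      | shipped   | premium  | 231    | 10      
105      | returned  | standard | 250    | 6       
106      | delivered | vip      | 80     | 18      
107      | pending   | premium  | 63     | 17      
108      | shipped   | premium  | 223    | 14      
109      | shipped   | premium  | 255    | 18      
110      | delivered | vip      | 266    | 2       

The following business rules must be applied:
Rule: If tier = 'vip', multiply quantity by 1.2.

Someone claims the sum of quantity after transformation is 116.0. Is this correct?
Yes, the result is correct.

Step 1: Calculate the correct sum after transformation
Step 2: Apply multiplier 1.2 to records where tier = 'vip'
Step 3: Correct result = 116.0
Step 4: Claimed result = 116.0
Step 5: 116.0 = 116.0 ✓
Conclusion: The claimed result is correct.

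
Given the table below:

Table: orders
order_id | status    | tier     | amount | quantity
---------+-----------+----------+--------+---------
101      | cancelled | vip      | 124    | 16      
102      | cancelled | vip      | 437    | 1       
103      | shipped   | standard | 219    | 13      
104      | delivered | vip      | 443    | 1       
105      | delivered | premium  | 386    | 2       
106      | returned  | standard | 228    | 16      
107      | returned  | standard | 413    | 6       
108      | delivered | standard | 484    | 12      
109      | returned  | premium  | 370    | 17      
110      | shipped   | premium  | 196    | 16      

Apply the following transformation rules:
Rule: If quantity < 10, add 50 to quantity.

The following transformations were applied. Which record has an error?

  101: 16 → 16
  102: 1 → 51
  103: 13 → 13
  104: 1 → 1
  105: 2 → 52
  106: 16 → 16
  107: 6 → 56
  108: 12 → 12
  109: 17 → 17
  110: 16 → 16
Record 104 has an error. The correct transformed value should be 51, not 1.

Step 1: Check each record against the rule
Step 2: Record 104 has quantity = 1
Step 3: Since 1 < 10, the bonus should have been applied
Step 4: Correct value = 51, but claimed value = 1
Conclusion: Record 104 has the error.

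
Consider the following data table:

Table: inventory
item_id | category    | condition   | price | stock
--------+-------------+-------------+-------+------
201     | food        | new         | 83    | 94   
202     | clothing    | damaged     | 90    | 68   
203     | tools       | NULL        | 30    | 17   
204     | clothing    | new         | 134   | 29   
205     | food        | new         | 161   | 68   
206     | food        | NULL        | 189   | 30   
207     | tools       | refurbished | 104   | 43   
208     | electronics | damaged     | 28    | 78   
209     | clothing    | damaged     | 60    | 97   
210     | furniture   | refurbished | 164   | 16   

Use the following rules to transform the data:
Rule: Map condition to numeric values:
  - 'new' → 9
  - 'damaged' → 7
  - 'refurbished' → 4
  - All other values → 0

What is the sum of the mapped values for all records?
56

Step 1: Apply mapping to each record
Step 2: Count by status:
  'new': 3 records × 9 = 27
  'damaged': 3 records × 7 = 21
  'refurbished': 2 records × 4 = 8
Step 3: Sum all mapped values = 56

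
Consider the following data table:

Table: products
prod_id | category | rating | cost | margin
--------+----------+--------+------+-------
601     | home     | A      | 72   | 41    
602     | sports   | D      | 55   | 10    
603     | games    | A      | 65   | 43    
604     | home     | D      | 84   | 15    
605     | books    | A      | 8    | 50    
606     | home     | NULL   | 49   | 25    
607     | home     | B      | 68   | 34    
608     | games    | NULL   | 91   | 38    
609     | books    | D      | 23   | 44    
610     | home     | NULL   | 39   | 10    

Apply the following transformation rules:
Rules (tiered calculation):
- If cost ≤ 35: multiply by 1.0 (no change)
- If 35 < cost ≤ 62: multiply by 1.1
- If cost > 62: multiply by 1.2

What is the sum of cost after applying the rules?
644.3

Step 1: Tier 1 (cost ≤ 35): 2 records, sum = 31 × 1.0 = 31.0
Step 2: Tier 2 (35 < cost ≤ 62): 3 records, sum = 143 × 1.1 = 157.3
Step 3: Tier 3 (cost > 62): 5 records, sum = 380 × 1.2 = 456.0
Step 4: Final sum = 31.0 + 157.3 + 456.0 = 644.3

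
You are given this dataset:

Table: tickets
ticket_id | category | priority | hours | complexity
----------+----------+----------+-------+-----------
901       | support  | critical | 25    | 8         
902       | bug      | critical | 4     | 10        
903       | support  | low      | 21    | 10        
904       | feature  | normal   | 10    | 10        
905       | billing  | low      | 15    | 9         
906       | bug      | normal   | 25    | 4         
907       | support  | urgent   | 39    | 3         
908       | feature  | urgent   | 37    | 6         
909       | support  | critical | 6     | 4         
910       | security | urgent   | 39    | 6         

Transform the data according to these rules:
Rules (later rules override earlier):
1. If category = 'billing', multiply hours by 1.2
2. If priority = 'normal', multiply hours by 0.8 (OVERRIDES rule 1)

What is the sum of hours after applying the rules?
217.0

Step 1: Rule 2 takes priority for records with priority = 'normal'
  - 2 records: 35 × 0.8 = 28.0
Step 2: Rule 1 applies to remaining records with category = 'billing'
  - 1 records: 15 × 1.2 = 18.0
Step 3: Other records unchanged: 171
Step 4: Final sum = 28.0 + 18.0 + 171 = 217.0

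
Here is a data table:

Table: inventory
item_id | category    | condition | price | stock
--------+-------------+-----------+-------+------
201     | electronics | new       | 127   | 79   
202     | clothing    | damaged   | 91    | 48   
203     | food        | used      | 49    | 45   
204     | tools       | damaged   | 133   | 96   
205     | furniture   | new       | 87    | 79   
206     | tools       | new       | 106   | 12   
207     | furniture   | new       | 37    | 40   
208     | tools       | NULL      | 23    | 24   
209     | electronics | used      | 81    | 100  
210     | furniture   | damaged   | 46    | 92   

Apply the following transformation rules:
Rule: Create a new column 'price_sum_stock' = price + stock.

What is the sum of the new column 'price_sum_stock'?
1395

Step 1: For each record, compute price + stock
Example calculations:
  127 + 79 = 206
  91 + 48 = 139
  49 + 45 = 94
  ...
Step 2: Sum all derived values
Step 3: Total = 1395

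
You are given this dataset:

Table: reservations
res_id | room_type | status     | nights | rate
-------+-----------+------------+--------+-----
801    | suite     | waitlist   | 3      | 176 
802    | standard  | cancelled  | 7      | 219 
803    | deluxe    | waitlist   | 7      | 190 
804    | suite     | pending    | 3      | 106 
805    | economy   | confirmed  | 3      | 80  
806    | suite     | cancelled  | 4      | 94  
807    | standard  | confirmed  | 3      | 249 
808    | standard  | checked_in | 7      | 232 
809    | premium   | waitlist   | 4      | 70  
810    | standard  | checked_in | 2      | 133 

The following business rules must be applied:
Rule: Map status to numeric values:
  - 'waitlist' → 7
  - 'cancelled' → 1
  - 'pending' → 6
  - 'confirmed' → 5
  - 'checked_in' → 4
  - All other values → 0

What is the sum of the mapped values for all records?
47

Step 1: Apply mapping to each record
Step 2: Count by status:
  'waitlist': 3 records × 7 = 21
  'cancelled': 2 records × 1 = 2
  'pending': 1 records × 6 = 6
  'confirmed': 2 records × 5 = 10
  'checked_in': 2 records × 4 = 8
Step 3: Sum all mapped values = 47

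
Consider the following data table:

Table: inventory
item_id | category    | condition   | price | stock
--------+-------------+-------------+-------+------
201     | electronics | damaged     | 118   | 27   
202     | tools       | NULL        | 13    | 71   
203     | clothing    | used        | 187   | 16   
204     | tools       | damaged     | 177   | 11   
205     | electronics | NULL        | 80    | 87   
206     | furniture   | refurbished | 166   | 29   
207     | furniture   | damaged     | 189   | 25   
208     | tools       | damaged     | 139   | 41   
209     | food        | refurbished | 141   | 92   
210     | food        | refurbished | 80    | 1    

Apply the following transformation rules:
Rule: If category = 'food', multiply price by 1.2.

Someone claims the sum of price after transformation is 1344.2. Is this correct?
No, the correct result is 1334.2.

Step 1: Calculate the correct sum after transformation
Step 2: Apply multiplier 1.2 to records where category = 'food'
Step 3: Correct result = 1334.2
Step 4: Claimed result = 1344.2
Step 5: 1334.2 ≠ 1344.2
Conclusion: The claimed result is incorrect. The correct answer is 1334.2.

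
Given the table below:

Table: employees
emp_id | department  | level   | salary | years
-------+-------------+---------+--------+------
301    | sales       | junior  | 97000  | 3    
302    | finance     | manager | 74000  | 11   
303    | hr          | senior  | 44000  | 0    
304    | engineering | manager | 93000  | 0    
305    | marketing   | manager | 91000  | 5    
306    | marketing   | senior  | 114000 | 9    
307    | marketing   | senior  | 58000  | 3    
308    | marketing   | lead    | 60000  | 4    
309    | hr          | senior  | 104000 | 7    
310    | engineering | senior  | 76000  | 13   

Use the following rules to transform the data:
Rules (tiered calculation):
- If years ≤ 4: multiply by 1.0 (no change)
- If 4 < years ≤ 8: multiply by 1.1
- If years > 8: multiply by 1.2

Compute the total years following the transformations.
62.8

Step 1: Tier 1 (years ≤ 4): 5 records, sum = 10 × 1.0 = 10.0
Step 2: Tier 2 (4 < years ≤ 8): 2 records, sum = 12 × 1.1 = 13.2
Step 3: Tier 3 (years > 8): 3 records, sum = 33 × 1.2 = 39.6
Step 4: Final sum = 10.0 + 13.2 + 39.6 = 62.8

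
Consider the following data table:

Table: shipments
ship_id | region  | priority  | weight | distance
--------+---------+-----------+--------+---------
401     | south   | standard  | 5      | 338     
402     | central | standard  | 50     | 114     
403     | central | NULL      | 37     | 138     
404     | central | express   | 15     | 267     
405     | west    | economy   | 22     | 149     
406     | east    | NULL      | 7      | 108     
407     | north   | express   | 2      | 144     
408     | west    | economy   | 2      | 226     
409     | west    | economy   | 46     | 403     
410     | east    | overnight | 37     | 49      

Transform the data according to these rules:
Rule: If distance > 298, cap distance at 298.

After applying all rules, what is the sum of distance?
1791

Step 1: 2 records have distance > 298
Step 2: These records originally summed to 741
Step 3: After capping: 2 × 298 = 596
Step 4: Unaffected records sum: 1195
Step 5: Final sum = 596 + 1195 = 1791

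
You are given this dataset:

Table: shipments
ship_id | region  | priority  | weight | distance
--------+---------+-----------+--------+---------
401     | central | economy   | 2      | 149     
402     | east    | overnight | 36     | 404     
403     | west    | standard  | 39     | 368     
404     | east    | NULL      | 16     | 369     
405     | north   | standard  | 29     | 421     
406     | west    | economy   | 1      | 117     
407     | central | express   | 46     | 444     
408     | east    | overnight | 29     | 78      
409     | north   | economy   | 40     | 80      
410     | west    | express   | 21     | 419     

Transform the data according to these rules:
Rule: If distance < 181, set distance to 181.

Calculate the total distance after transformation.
3149

Step 1: 4 records have distance < 181
Step 2: These records originally summed to 424
Step 3: After setting to minimum: 4 × 181 = 724
Step 4: Unaffected records sum: 2425
Step 5: Final sum = 724 + 2425 = 3149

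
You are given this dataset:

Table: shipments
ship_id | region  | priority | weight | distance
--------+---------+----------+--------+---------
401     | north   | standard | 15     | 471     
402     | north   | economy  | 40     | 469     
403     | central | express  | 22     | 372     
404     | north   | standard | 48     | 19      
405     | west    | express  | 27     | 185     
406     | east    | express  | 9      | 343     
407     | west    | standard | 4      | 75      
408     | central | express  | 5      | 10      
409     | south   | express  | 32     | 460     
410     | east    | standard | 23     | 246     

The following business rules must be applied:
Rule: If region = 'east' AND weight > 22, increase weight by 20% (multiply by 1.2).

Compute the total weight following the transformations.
229.6

Step 1: Find records where region = 'east' AND weight > 22
Step 2: 1 records match, summing to 23
Step 3: After multiplier: 23 × 1.2 = 27.6
Step 4: Unaffected records sum: 202
Step 5: Final sum = 27.6 + 202 = 229.6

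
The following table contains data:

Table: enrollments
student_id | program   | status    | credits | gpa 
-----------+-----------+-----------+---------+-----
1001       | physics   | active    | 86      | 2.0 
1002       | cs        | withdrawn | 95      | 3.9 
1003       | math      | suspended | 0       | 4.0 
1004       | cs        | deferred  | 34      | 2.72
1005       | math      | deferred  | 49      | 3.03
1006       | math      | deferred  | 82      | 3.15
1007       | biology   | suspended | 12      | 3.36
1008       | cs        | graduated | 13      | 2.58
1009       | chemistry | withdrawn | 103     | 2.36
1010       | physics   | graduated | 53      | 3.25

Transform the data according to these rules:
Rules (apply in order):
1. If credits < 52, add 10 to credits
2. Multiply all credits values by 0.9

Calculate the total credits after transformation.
519.3

Step 1: Apply Rule 1 - Add 10 to records with credits < 52
  - 5 records affected: 108 + (5 × 10) = 158
  - Unaffected records: 419
  - Sum after Rule 1: 577
Step 2: Apply Rule 2 - Multiply all by 0.9
  - 577 × 0.9 = 519.3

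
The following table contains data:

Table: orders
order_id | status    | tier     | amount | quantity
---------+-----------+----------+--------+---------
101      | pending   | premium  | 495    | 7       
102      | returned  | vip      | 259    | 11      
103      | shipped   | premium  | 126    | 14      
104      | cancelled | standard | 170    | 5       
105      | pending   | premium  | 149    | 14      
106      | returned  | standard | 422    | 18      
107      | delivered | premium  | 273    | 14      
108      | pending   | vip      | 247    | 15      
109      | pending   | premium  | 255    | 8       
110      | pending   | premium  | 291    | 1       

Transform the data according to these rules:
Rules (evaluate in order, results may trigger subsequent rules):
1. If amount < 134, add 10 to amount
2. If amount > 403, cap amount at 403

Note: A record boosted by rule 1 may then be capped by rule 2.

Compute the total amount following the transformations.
2586

Step 1: Apply rule 1 to records with amount < 134
  - 1 records get bonus of 10
  - Of these, 0 records then exceed 403 and get capped
Step 2: Apply rule 2 to records with amount > 403
  - 2 records (original) are capped
Step 3: Calculate final sum = 2586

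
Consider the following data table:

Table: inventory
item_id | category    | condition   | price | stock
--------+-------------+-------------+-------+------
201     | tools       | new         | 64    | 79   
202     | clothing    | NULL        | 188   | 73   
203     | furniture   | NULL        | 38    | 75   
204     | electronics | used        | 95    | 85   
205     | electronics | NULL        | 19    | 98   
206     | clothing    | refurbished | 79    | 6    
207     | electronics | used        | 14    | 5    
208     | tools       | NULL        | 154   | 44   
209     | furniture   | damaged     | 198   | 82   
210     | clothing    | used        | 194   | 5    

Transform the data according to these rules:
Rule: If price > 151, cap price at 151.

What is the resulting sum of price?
913

Step 1: 4 records have price > 151
Step 2: These records originally summed to 734
Step 3: After capping: 4 × 151 = 604
Step 4: Unaffected records sum: 309
Step 5: Final sum = 604 + 309 = 913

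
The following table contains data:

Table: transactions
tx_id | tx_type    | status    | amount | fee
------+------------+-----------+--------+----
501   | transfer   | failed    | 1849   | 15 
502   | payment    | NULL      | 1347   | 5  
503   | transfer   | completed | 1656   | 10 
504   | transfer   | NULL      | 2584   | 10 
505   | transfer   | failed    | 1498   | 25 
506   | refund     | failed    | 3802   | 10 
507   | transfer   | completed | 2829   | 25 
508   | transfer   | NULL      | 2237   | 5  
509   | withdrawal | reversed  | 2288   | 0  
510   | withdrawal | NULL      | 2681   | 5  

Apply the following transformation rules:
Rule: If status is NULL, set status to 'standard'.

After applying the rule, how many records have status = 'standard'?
4

Step 1: Count records where status IS NULL
Step 2: Found 4 records with NULL status
Step 3: These records will have status set to 'standard'
Step 4: Records already having status = 'standard': 0
Step 5: Answer: 4 + 0 = 4 records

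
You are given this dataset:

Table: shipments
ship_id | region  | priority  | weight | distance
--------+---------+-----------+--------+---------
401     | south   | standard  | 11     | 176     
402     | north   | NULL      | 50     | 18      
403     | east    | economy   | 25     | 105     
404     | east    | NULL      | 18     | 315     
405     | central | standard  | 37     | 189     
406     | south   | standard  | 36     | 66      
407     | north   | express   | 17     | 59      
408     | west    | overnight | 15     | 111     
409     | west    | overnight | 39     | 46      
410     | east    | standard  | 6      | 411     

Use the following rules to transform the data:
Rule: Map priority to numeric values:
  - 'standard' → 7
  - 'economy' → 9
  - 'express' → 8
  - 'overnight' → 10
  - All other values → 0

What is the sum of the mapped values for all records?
65

Step 1: Apply mapping to each record
Step 2: Count by status:
  'standard': 4 records × 7 = 28
  'economy': 1 records × 9 = 9
  'express': 1 records × 8 = 8
  'overnight': 2 records × 10 = 20
Step 3: Sum all mapped values = 65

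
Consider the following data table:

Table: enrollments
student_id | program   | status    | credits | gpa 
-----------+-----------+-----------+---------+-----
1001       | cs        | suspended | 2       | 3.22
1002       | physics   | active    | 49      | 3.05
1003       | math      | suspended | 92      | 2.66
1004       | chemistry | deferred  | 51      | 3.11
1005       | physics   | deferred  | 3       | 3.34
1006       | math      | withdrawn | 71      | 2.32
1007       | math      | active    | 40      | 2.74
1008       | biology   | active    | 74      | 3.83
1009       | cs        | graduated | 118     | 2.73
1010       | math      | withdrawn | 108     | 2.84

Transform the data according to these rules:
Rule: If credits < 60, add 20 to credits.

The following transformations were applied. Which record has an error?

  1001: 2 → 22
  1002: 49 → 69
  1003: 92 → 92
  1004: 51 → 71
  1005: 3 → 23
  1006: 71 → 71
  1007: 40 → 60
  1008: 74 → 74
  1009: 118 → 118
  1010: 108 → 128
Record 1010 has an error. The correct transformed value should be 108, not 128.

Step 1: Check each record against the rule
Step 2: Record 1010 has credits = 108
Step 3: Since 108 >= 60, the bonus should not have been applied
Step 4: Correct value = 108, but claimed value = 128
Conclusion: Record 1010 has the error.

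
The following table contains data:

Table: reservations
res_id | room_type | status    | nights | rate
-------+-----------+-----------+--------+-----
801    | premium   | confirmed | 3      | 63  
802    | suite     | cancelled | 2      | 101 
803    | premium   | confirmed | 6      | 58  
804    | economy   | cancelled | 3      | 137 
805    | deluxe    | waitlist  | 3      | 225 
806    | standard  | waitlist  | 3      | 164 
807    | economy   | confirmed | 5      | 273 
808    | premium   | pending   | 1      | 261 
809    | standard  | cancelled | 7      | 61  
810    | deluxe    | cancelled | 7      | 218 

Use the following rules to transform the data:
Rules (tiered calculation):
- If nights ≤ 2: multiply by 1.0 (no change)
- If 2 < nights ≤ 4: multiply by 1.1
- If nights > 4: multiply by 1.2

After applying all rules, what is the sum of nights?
46.2

Step 1: Tier 1 (nights ≤ 2): 2 records, sum = 3 × 1.0 = 3.0
Step 2: Tier 2 (2 < nights ≤ 4): 4 records, sum = 12 × 1.1 = 13.2
Step 3: Tier 3 (nights > 4): 4 records, sum = 25 × 1.2 = 30.0
Step 4: Final sum = 3.0 + 13.2 + 30.0 = 46.2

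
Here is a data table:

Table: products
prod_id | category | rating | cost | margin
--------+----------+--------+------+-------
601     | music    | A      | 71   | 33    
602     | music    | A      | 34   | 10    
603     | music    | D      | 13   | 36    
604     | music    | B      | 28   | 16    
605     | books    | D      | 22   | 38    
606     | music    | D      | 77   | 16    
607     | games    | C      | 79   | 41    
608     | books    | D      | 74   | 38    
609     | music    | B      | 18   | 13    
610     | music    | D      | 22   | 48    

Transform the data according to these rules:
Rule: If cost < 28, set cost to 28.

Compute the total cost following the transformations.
475

Step 1: 4 records have cost < 28
Step 2: These records originally summed to 75
Step 3: After setting to minimum: 4 × 28 = 112
Step 4: Unaffected records sum: 363
Step 5: Final sum = 112 + 363 = 475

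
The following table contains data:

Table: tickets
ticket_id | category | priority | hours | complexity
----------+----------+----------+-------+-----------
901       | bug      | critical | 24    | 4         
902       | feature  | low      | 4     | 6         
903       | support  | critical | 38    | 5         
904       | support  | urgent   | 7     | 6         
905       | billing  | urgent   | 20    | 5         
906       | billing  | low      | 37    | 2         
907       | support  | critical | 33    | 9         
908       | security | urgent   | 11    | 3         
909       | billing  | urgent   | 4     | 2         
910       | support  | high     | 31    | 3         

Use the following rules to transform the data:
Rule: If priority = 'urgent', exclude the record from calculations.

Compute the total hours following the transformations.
167

Step 1: Identify records where priority = 'urgent'
Step 2: The excluded records sum to 42
Step 3: Original total hours = 209
Step 4: Remaining total = 209 - 42 = 167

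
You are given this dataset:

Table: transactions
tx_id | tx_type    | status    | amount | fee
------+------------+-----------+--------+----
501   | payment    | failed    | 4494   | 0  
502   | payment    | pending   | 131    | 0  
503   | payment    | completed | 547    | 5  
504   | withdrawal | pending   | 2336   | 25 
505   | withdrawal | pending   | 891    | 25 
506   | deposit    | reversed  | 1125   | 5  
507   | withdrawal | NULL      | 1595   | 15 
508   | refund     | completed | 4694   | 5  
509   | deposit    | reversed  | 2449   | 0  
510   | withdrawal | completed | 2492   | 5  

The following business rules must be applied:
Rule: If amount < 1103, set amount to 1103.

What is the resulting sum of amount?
22494

Step 1: 3 records have amount < 1103
Step 2: These records originally summed to 1569
Step 3: After setting to minimum: 3 × 1103 = 3309
Step 4: Unaffected records sum: 19185
Step 5: Final sum = 3309 + 19185 = 22494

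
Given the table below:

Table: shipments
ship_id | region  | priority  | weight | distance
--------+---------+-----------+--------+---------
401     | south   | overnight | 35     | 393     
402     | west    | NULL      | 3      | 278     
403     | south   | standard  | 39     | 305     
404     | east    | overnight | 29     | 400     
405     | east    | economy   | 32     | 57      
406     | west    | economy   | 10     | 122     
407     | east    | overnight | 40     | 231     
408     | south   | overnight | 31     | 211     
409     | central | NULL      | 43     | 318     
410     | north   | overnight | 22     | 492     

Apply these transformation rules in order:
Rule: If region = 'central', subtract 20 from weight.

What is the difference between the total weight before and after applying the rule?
20

Step 1: Original sum of weight = 284
Step 2: 1 records have region = 'central'
Step 3: Each affected record changes by -20
Step 4: Total change = 1 × -20 = -20
Step 5: New sum = 284 + -20 = 264
Step 6: Difference = |264 - 284| = 20
        (Sum decreased by 20)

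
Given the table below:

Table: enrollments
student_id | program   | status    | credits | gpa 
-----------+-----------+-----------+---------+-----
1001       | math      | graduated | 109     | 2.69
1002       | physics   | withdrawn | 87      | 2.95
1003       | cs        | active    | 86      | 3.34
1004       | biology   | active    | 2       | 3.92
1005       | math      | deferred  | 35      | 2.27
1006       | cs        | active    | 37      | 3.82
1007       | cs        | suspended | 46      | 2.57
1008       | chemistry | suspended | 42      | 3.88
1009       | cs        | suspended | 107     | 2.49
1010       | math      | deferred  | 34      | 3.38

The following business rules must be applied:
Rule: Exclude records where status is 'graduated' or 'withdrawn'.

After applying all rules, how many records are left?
8

Step 1: Count records to exclude
  - 1 (graduated) + 1 (withdrawn) = 2 records
Step 2: Total records: 10
Step 3: Remaining = 10 - 2 = 8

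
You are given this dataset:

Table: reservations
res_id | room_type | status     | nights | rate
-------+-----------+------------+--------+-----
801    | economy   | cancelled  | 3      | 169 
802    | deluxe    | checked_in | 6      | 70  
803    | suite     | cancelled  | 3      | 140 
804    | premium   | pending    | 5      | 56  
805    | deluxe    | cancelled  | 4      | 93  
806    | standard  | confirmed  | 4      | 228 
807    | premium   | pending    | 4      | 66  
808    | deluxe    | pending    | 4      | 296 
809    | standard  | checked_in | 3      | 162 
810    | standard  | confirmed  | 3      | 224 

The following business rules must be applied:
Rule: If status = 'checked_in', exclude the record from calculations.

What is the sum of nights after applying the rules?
30

Step 1: Identify records where status = 'checked_in'
Step 2: The excluded records sum to 9
Step 3: Original total nights = 39
Step 4: Remaining total = 39 - 9 = 30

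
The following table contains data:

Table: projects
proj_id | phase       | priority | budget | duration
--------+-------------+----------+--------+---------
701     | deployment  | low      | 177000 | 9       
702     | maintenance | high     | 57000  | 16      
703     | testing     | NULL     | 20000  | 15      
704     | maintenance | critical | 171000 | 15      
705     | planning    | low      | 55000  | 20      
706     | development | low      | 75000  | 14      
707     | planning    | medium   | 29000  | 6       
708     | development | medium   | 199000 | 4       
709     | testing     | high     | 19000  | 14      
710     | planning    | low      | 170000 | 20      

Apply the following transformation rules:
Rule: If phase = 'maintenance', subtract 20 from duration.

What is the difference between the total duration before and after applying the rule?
40

Step 1: Original sum of duration = 133
Step 2: 2 records have phase = 'maintenance'
Step 3: Each affected record changes by -20
Step 4: Total change = 2 × -20 = -40
Step 5: New sum = 133 + -40 = 93
Step 6: Difference = |93 - 133| = 40
        (Sum decreased by 40)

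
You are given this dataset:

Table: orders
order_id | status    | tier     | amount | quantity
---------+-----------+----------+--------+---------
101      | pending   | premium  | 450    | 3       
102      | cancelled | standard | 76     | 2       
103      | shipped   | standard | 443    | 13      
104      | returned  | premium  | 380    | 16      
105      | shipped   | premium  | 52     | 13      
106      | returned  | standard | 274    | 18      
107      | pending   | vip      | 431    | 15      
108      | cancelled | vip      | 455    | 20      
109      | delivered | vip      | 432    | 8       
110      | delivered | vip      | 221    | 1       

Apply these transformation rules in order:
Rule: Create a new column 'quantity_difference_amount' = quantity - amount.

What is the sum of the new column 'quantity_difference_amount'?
-3105

Step 1: For each record, compute quantity - amount
Example calculations:
  3 - 450 = -447
  2 - 76 = -74
  13 - 443 = -430
  ...
Step 2: Sum all derived values
Step 3: Total = -3105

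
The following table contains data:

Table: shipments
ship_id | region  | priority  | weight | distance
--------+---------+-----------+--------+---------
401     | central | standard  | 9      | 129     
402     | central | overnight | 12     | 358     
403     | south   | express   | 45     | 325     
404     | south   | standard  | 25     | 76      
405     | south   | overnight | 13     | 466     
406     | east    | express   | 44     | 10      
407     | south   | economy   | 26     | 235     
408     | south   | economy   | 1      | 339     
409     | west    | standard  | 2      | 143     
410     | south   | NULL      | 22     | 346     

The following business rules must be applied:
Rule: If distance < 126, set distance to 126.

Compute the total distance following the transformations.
2593

Step 1: 2 records have distance < 126
Step 2: These records originally summed to 86
Step 3: After setting to minimum: 2 × 126 = 252
Step 4: Unaffected records sum: 2341
Step 5: Final sum = 252 + 2341 = 2593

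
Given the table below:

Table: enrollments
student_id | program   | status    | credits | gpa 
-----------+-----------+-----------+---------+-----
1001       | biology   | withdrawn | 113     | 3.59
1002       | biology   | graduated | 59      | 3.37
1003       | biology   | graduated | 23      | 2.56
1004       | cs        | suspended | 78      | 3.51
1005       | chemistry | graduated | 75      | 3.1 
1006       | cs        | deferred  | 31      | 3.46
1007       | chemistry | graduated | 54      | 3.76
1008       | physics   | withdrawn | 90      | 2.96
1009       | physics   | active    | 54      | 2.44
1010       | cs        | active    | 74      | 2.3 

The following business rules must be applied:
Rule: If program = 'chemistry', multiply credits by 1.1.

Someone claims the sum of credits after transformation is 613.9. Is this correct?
No, the correct result is 663.9.

Step 1: Calculate the correct sum after transformation
Step 2: Apply multiplier 1.1 to records where program = 'chemistry'
Step 3: Correct result = 663.9
Step 4: Claimed result = 613.9
Step 5: 663.9 ≠ 613.9
Conclusion: The claimed result is incorrect. The correct answer is 663.9.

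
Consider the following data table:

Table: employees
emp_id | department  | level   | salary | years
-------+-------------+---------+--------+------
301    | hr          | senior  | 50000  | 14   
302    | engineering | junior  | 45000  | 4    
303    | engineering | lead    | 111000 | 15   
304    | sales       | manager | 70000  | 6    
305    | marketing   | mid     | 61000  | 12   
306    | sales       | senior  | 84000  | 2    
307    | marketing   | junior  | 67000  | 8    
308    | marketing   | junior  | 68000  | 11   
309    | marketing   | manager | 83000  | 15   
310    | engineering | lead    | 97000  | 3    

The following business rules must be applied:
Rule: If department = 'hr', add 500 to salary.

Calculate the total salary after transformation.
736500

Step 1: Count records where department = 'hr': 1
Step 2: Total bonus added: 1 × 500 = 500
Step 3: Original sum of salary: 736000
Step 4: Final sum = 736000 + 500 = 736500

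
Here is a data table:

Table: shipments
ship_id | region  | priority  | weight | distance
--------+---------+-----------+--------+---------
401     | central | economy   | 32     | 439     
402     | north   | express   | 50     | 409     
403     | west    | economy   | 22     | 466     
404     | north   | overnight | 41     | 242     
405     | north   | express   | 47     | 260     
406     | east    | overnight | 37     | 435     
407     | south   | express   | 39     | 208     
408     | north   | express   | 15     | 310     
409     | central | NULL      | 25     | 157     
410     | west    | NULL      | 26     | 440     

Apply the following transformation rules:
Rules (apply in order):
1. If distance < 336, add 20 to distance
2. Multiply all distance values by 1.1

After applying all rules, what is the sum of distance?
3812.6

Step 1: Apply Rule 1 - Add 20 to records with distance < 336
  - 5 records affected: 1177 + (5 × 20) = 1277
  - Unaffected records: 2189
  - Sum after Rule 1: 3466
Step 2: Apply Rule 2 - Multiply all by 1.1
  - 3466 × 1.1 = 3812.6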